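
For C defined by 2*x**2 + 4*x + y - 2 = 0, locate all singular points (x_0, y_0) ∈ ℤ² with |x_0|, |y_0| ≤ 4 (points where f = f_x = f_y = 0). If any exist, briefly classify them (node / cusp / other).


No singular points in the scanned grid; C is smooth there.

Compute partial derivatives:
  f_x = 4*x + 4.
  f_y = 1.
f_y = 1 is a nonzero constant, so f_y never vanishes: no point (x, y) can satisfy f = f_x = f_y = 0. In particular no (x, y) ∈ {−4, ..., 4}² is singular; the curve is smooth.


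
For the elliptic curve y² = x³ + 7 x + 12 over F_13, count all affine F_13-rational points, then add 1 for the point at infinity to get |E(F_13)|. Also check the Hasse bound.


Affine points = {(0, 5), (0, 8), (4, 0), (5, 4), (5, 9), (6, 6), (6, 7), (7, 1), (7, 12), (10, 4), (10, 9), (11, 4), (11, 9), (12, 2), (12, 11)}; affine count = 15; |E(F_13)| = 16.

Discriminant check: Δ ∝ 4a³ + 27b² = 4·7³ + 27·12² = 4·343 + 27·144 ≡ 8 (mod 13). Nonzero ⇒ E is nonsingular.
For each x ∈ F_13, compute rhs = x³ + 7·x + 12 mod 13, then count y ∈ F_13 with y² ≡ rhs.
  x = 0: rhs = 12, matching y values: 5, 8 (2 points).
  x = 1: rhs = 7, matching y values: none (0 points).
  x = 2: rhs = 8, matching y values: none (0 points).
  x = 3: rhs = 8, matching y values: none (0 points).
  x = 4: rhs = 0, matching y values: 0 (1 points).
  x = 5: rhs = 3, matching y values: 4, 9 (2 points).
  x = 6: rhs = 10, matching y values: 6, 7 (2 points).
  x = 7: rhs = 1, matching y values: 1, 12 (2 points).
  x = 8: rhs = 8, matching y values: none (0 points).
  x = 9: rhs = 11, matching y values: none (0 points).
  x = 10: rhs = 3, matching y values: 4, 9 (2 points).
  x = 11: rhs = 3, matching y values: 4, 9 (2 points).
  x = 12: rhs = 4, matching y values: 2, 11 (2 points).
Total affine count: 15.
Full point count |E(F_13)| = 15 + 1 = 16.
Hasse bound: |16 − (13+1)| = |2| = 2 ≤ 2√13 ≈ 7.2111 ✓.


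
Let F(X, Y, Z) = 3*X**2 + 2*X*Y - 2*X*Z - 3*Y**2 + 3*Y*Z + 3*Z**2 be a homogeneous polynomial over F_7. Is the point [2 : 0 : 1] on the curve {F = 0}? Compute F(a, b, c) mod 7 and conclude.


F(2,0,1) ≡ 4 (mod 7); P is NOT on the curve.

Evaluate F(2, 0, 1) term-by-term (mod 7).
  3*X**2 ↦ 3·4·1·1 = 12
  2*X*Y ↦ 2·2·0·1 = 0
  -2*X*Z ↦ -2·2·1·1 = -4
  -3*Y**2 ↦ -3·1·0·1 = 0
  3*Y*Z ↦ 3·1·0·1 = 0
  3*Z**2 ↦ 3·1·1·1 = 3
Sum: F(2, 0, 1) = (12) + (0) + (-4) + (0) + (0) + (3) = 11.
Reducing mod 7: 11 ≡ 4 (mod 7).
Since F(a, b, c) ≡ 4 ≠ 0 (mod 7), P does NOT lie on the curve.


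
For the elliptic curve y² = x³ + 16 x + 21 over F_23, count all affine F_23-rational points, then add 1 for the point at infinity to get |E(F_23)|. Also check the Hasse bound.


Affine points = {(3, 2), (3, 21), (7, 4), (7, 19), (10, 10), (10, 13), (12, 3), (12, 20), (15, 5), (15, 18), (16, 7), (16, 16), (17, 10), (17, 13), (18, 0), (19, 10), (19, 13), (21, 2), (21, 21), (22, 2), (22, 21)}; affine count = 21; |E(F_23)| = 22.

Discriminant check: Δ ∝ 4a³ + 27b² = 4·16³ + 27·21² = 4·4096 + 27·441 ≡ 1 (mod 23). Nonzero ⇒ E is nonsingular.
For each x ∈ F_23, compute rhs = x³ + 16·x + 21 mod 23, then count y ∈ F_23 with y² ≡ rhs.
  x = 0: rhs = 21, matching y values: none (0 points).
  x = 1: rhs = 15, matching y values: none (0 points).
  x = 2: rhs = 15, matching y values: none (0 points).
  x = 3: rhs = 4, matching y values: 2, 21 (2 points).
  x = 4: rhs = 11, matching y values: none (0 points).
  x = 5: rhs = 19, matching y values: none (0 points).
  x = 6: rhs = 11, matching y values: none (0 points).
  x = 7: rhs = 16, matching y values: 4, 19 (2 points).
  x = 8: rhs = 17, matching y values: none (0 points).
  x = 9: rhs = 20, matching y values: none (0 points).
  x = 10: rhs = 8, matching y values: 10, 13 (2 points).
  x = 11: rhs = 10, matching y values: none (0 points).
  x = 12: rhs = 9, matching y values: 3, 20 (2 points).
  x = 13: rhs = 11, matching y values: none (0 points).
  x = 14: rhs = 22, matching y values: none (0 points).
  x = 15: rhs = 2, matching y values: 5, 18 (2 points).
  x = 16: rhs = 3, matching y values: 7, 16 (2 points).
  x = 17: rhs = 8, matching y values: 10, 13 (2 points).
  x = 18: rhs = 0, matching y values: 0 (1 points).
  x = 19: rhs = 8, matching y values: 10, 13 (2 points).
  x = 20: rhs = 15, matching y values: none (0 points).
  x = 21: rhs = 4, matching y values: 2, 21 (2 points).
  x = 22: rhs = 4, matching y values: 2, 21 (2 points).
Total affine count: 21.
Full point count |E(F_23)| = 21 + 1 = 22.
Hasse bound: |22 − (23+1)| = |-2| = 2 ≤ 2√23 ≈ 9.5917 ✓.


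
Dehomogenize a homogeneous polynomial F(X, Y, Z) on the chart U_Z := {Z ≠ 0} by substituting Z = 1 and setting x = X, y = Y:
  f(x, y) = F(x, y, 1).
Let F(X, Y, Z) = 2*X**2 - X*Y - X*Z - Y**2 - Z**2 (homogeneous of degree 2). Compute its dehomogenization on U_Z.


f(x, y) = 2*x**2 - x*y - x - y**2 - 1

On U_Z we set Z = 1. Each monomial c·X^i·Y^j·Z^k in F becomes c·x^i·y^j·1^k = c·x^i·y^j.
Substituting Z = 1: F(X, Y, 1) = 2*x**2 - x*y - x - y**2 - 1.
Note: deg(f) ≤ deg(F) = 2; strict inequality happens when F is divisible by Z (lost terms).


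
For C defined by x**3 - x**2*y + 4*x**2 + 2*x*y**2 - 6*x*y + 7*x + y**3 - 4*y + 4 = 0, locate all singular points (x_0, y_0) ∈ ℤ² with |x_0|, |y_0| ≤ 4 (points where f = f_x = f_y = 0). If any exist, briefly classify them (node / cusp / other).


Singular points: {(-1, 1)}; classification: cusp.

Compute partial derivatives:
  f_x = 3*x**2 - 2*x*y + 8*x + 2*y**2 - 6*y + 7.
  f_y = -x**2 + 4*x*y - 6*x + 3*y**2 - 4.
Scan x_0 ∈ {−4, ..., 4}. For each x_0, f_y(x_0, y) is a polynomial in y; find its integer roots y ∈ {−4, ..., 4}, then test f_x and f at those candidates.
  x = -4: f_y(-4, y) = 3*y**2 - 16*y + 4; no integer root y with |y| ≤ 4.
  x = -3: f_y(-3, y) = 3*y**2 - 12*y + 5; no integer root y with |y| ≤ 4.
  x = -2: f_y(-2, y) = 3*y**2 - 8*y + 4; vanishes at y ∈ {2}. (-2, 2): f_x = 7 ≠ 0.
  x = -1: f_y(-1, y) = 3*y**2 - 4*y + 1; vanishes at y ∈ {1}. (-1, 1): f_x = 0, f = 0 — SINGULAR.
  x = 0: f_y(0, y) = 3*y**2 - 4; no integer root y with |y| ≤ 4.
  x = 1: f_y(1, y) = 3*y**2 + 4*y - 11; no integer root y with |y| ≤ 4.
  x = 2: f_y(2, y) = 3*y**2 + 8*y - 20; no integer root y with |y| ≤ 4.
  x = 3: f_y(3, y) = 3*y**2 + 12*y - 31; no integer root y with |y| ≤ 4.
  x = 4: f_y(4, y) = 3*y**2 + 16*y - 44; vanishes at y ∈ {2}. (4, 2): f_x = 67 ≠ 0.
Only singular point on the grid: (-1, 1).
Classify: substitute x = -1 + u, y = 1 + v and expand: f = u**3 - u**2*v + 2*u*v**2 + v**3 + v**2.
No constant or linear terms (consistent with a singular point). Quadratic part: v**2. Cubic part: u**3 - u**2*v + 2*u*v**2 + v**3.
The quadratic part v**2 is a perfect square, so there is a single (double) tangent line v = 0, i.e. y = 1. Restricting the cubic part to that line (v = 0) leaves u**3 ≠ 0, so f is not divisible by v and the branch is v² ≈ -u**3 to lowest order — this is a cusp.
Classification: cusp.


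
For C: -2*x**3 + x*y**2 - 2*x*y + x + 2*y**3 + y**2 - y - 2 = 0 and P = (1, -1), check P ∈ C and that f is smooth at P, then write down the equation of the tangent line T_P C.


Tangent line at P: -2*x - y + 1 = 0.

Step 1: f(1, -1) = 0, so P lies on C.
Step 2: partial derivatives
  f_x(x, y) = -6*x**2 + y**2 - 2*y + 1, f_y(x, y) = 2*x*y - 2*x + 6*y**2 + 2*y - 1.
  f_x(P) = -2, f_y(P) = -1 (gradient nonzero, so P is smooth).
Step 3: tangent line at P: -2·(x − 1) + -1·(y − -1) = 0.
Expanding: -2*x - y + 1 = 0.


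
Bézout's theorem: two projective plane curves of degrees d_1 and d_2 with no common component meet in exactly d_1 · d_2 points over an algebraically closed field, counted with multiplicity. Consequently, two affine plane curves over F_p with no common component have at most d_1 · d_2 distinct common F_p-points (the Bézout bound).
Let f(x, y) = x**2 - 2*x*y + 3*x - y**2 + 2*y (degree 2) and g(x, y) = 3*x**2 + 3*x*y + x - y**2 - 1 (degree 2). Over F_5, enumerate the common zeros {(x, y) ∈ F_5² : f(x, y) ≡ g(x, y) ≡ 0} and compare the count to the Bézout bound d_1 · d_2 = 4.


Common zeros: {(0, 2), (1, 2)}; count = 2; Bézout bound = 4.

deg(f) = 2, deg(g) = 2, so Bézout bound = 4.
Scan x ∈ F_5. For each x, list the y ∈ F_5 with f(x, y) ≡ 0 and those with g(x, y) ≡ 0 (mod 5); the common zeros in that column are the intersection.
  x = 0: f ≡ 0 at y ∈ {0, 2}; g ≡ 0 at y ∈ {2, 3}; common: {2}.
  x = 1: f ≡ 0 at y ∈ {2, 3}; g ≡ 0 at y ∈ {1, 2}; common: {2}.
  x = 2: f ≡ 0 at y ∈ {0, 3}; g ≡ 0 at y ∈ ∅; common: ∅.
  x = 3: f ≡ 0 at y ∈ ∅; g ≡ 0 at y ∈ ∅; common: ∅.
  x = 4: f ≡ 0 at y ∈ ∅; g ≡ 0 at y ∈ ∅; common: ∅.
Collecting: common zeros = {(0, 2), (1, 2)}, so the count is 2.
Comparison with the Bézout bound: 2 ≤ 4 = deg(f)·deg(g), as expected for curves with no common component (the affine F_5-count falls short of the bound because intersections may lie at infinity, over extension fields, or carry multiplicity).


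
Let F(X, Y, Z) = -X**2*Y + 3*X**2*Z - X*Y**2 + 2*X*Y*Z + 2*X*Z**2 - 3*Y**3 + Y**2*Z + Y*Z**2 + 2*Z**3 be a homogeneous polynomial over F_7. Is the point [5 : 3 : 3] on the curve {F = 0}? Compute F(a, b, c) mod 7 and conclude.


F(5,3,3) ≡ 4 (mod 7); P is NOT on the curve.

Evaluate F(5, 3, 3) term-by-term (mod 7).
  -X**2*Y ↦ -1·25·3·1 = -75
  3*X**2*Z ↦ 3·25·1·3 = 225
  -X*Y**2 ↦ -1·5·9·1 = -45
  2*X*Y*Z ↦ 2·5·3·3 = 90
  2*X*Z**2 ↦ 2·5·1·9 = 90
  -3*Y**3 ↦ -3·1·27·1 = -81
  Y**2*Z ↦ 1·1·9·3 = 27
  Y*Z**2 ↦ 1·1·3·9 = 27
  2*Z**3 ↦ 2·1·1·27 = 54
Sum: F(5, 3, 3) = (-75) + (225) + (-45) + (90) + (90) + (-81) + (27) + (27) + (54) = 312.
Reducing mod 7: 312 ≡ 4 (mod 7).
Since F(a, b, c) ≡ 4 ≠ 0 (mod 7), P does NOT lie on the curve.


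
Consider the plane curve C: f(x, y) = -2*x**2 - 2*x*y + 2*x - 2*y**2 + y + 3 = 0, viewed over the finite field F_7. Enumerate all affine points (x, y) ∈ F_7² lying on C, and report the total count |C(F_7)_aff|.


Affine F_7-points: {(0, 5), (0, 6), (1, 1), (1, 2), (2, 3), (2, 6), (3, 3), (3, 5), (4, 0), (5, 2), (5, 4), (6, 1), (6, 4)}; count = 13.

For each of the 49 pairs (x, y) ∈ F_7², evaluate f(x, y) mod 7. Record the zeros.
  x = 0: [0↦3, 1↦2, 2↦4, 3↦2, 4↦3, 5↦0, 6↦0]  zeros at y ∈ {5, 6}
  x = 1: [0↦3, 1↦0, 2↦0, 3↦3, 4↦2, 5↦4, 6↦2]  zeros at y ∈ {1, 2}
  x = 2: [0↦6, 1↦1, 2↦6, 3↦0, 4↦4, 5↦4, 6↦0]  zeros at y ∈ {3, 6}
  x = 3: [0↦5, 1↦5, 2↦1, 3↦0, 4↦2, 5↦0, 6↦1]  zeros at y ∈ {3, 5}
  x = 4: [0↦0, 1↦5, 2↦6, 3↦3, 4↦3, 5↦6, 6↦5]  zeros at y ∈ {0}
  x = 5: [0↦5, 1↦1, 2↦0, 3↦2, 4↦0, 5↦1, 6↦5]  zeros at y ∈ {2, 4}
  x = 6: [0↦6, 1↦0, 2↦4, 3↦4, 4↦0, 5↦6, 6↦1]  zeros at y ∈ {1, 4}
Collecting zeros: affine points = {(0, 5), (0, 6), (1, 1), (1, 2), (2, 3), (2, 6), (3, 3), (3, 5), (4, 0), (5, 2), (5, 4), (6, 1), (6, 4)}.
Total count |C(F_7)_aff| = 13.


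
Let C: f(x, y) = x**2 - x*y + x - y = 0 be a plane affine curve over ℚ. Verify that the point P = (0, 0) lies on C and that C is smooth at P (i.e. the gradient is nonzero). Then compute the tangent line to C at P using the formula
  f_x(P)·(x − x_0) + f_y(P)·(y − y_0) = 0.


Tangent line at P: x - y = 0.

Step 1: f(0, 0) = 0, so P lies on C.
Step 2: partial derivatives
  f_x(x, y) = 2*x - y + 1, f_y(x, y) = -x - 1.
  f_x(P) = 1, f_y(P) = -1 (gradient nonzero, so P is smooth).
Step 3: tangent line at P: 1·(x − 0) + -1·(y − 0) = 0.
Expanding: x - y = 0.


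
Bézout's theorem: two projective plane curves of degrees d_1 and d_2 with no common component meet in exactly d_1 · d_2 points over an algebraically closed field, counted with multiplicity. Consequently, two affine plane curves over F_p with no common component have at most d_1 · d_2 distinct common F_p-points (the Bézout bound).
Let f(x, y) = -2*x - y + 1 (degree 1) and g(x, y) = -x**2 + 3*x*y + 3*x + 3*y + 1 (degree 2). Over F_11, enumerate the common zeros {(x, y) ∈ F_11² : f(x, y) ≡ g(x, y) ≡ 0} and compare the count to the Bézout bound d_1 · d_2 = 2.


Common zeros: ∅; count = 0; Bézout bound = 2.

deg(f) = 1, deg(g) = 2, so Bézout bound = 2.
Scan x ∈ F_11. For each x, list the y ∈ F_11 with f(x, y) ≡ 0 and those with g(x, y) ≡ 0 (mod 11); the common zeros in that column are the intersection.
  x = 0: f ≡ 0 at y ∈ {1}; g ≡ 0 at y ∈ {7}; common: ∅.
  x = 1: f ≡ 0 at y ∈ {10}; g ≡ 0 at y ∈ {5}; common: ∅.
  x = 2: f ≡ 0 at y ∈ {8}; g ≡ 0 at y ∈ {7}; common: ∅.
  x = 3: f ≡ 0 at y ∈ {6}; g ≡ 0 at y ∈ {10}; common: ∅.
  x = 4: f ≡ 0 at y ∈ {4}; g ≡ 0 at y ∈ {9}; common: ∅.
  x = 5: f ≡ 0 at y ∈ {2}; g ≡ 0 at y ∈ {6}; common: ∅.
  x = 6: f ≡ 0 at y ∈ {0}; g ≡ 0 at y ∈ {5}; common: ∅.
  x = 7: f ≡ 0 at y ∈ {9}; g ≡ 0 at y ∈ {8}; common: ∅.
  x = 8: f ≡ 0 at y ∈ {7}; g ≡ 0 at y ∈ {10}; common: ∅.
  x = 9: f ≡ 0 at y ∈ {5}; g ≡ 0 at y ∈ {8}; common: ∅.
  x = 10: f ≡ 0 at y ∈ {3}; g ≡ 0 at y ∈ ∅; common: ∅.
Collecting: common zeros = ∅, so the count is 0.
Comparison with the Bézout bound: 0 ≤ 2 = deg(f)·deg(g), as expected for curves with no common component (the affine F_11-count falls short of the bound because intersections may lie at infinity, over extension fields, or carry multiplicity).


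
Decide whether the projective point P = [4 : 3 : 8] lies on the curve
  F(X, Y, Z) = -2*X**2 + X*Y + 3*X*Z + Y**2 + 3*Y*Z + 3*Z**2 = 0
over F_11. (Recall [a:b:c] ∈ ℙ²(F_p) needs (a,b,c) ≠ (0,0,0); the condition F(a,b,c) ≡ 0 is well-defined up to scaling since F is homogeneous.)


F(4,3,8) ≡ 8 (mod 11); P is NOT on the curve.

Evaluate F(4, 3, 8) term-by-term (mod 11).
  -2*X**2 ↦ -2·16·1·1 = -32
  X*Y ↦ 1·4·3·1 = 12
  3*X*Z ↦ 3·4·1·8 = 96
  Y**2 ↦ 1·1·9·1 = 9
  3*Y*Z ↦ 3·1·3·8 = 72
  3*Z**2 ↦ 3·1·1·64 = 192
Sum: F(4, 3, 8) = (-32) + (12) + (96) + (9) + (72) + (192) = 349.
Reducing mod 11: 349 ≡ 8 (mod 11).
Since F(a, b, c) ≡ 8 ≠ 0 (mod 11), P does NOT lie on the curve.


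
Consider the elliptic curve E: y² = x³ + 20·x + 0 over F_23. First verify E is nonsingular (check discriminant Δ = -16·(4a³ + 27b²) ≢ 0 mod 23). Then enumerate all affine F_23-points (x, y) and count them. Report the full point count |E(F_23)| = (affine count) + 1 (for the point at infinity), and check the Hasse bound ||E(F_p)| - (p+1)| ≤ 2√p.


Affine points = {(0, 0), (2, 5), (2, 18), (3, 8), (3, 15), (4, 11), (4, 12), (5, 8), (5, 15), (7, 0), (9, 9), (9, 14), (10, 2), (10, 21), (12, 6), (12, 17), (15, 8), (15, 15), (16, 0), (17, 3), (17, 20), (22, 5), (22, 18)}; affine count = 23; |E(F_23)| = 24.

Discriminant check: Δ ∝ 4a³ + 27b² = 4·20³ + 27·0² = 4·8000 + 27·0 ≡ 7 (mod 23). Nonzero ⇒ E is nonsingular.
For each x ∈ F_23, compute rhs = x³ + 20·x + 0 mod 23, then count y ∈ F_23 with y² ≡ rhs.
  x = 0: rhs = 0, matching y values: 0 (1 points).
  x = 1: rhs = 21, matching y values: none (0 points).
  x = 2: rhs = 2, matching y values: 5, 18 (2 points).
  x = 3: rhs = 18, matching y values: 8, 15 (2 points).
  x = 4: rhs = 6, matching y values: 11, 12 (2 points).
  x = 5: rhs = 18, matching y values: 8, 15 (2 points).
  x = 6: rhs = 14, matching y values: none (0 points).
  x = 7: rhs = 0, matching y values: 0 (1 points).
  x = 8: rhs = 5, matching y values: none (0 points).
  x = 9: rhs = 12, matching y values: 9, 14 (2 points).
  x = 10: rhs = 4, matching y values: 2, 21 (2 points).
  x = 11: rhs = 10, matching y values: none (0 points).
  x = 12: rhs = 13, matching y values: 6, 17 (2 points).
  x = 13: rhs = 19, matching y values: none (0 points).
  x = 14: rhs = 11, matching y values: none (0 points).
  x = 15: rhs = 18, matching y values: 8, 15 (2 points).
  x = 16: rhs = 0, matching y values: 0 (1 points).
  x = 17: rhs = 9, matching y values: 3, 20 (2 points).
  x = 18: rhs = 5, matching y values: none (0 points).
  x = 19: rhs = 17, matching y values: none (0 points).
  x = 20: rhs = 5, matching y values: none (0 points).
  x = 21: rhs = 21, matching y values: none (0 points).
  x = 22: rhs = 2, matching y values: 5, 18 (2 points).
Total affine count: 23.
Full point count |E(F_23)| = 23 + 1 = 24.
Hasse bound: |24 − (23+1)| = |0| = 0 ≤ 2√23 ≈ 9.5917 ✓.


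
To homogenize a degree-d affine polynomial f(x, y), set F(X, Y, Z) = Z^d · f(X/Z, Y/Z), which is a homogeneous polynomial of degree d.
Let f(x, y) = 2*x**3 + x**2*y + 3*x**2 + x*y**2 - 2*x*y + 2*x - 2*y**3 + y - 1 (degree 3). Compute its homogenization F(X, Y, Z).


F(X, Y, Z) = 2*X**3 + X**2*Y + 3*X**2*Z + X*Y**2 - 2*X*Y*Z + 2*X*Z**2 - 2*Y**3 + Y*Z**2 - Z**3

deg(f) = 3.
Substitute x = X/Z, y = Y/Z into f, then multiply by Z^3.
  monomial 2·x^3·y^0 ↦ 2·X^3·Y^0·Z^0.
  monomial 1·x^2·y^1 ↦ 1·X^2·Y^1·Z^0.
  monomial 3·x^2·y^0 ↦ 3·X^2·Y^0·Z^1.
  monomial 1·x^1·y^2 ↦ 1·X^1·Y^2·Z^0.
  monomial -2·x^1·y^1 ↦ -2·X^1·Y^1·Z^1.
  monomial 2·x^1·y^0 ↦ 2·X^1·Y^0·Z^2.
  monomial -2·x^0·y^3 ↦ -2·X^0·Y^3·Z^0.
  monomial 1·x^0·y^1 ↦ 1·X^0·Y^1·Z^2.
  monomial -1·x^0·y^0 ↦ -1·X^0·Y^0·Z^3.
Collecting: F(X, Y, Z) = 2*X**3 + X**2*Y + 3*X**2*Z + X*Y**2 - 2*X*Y*Z + 2*X*Z**2 - 2*Y**3 + Y*Z**2 - Z**3.


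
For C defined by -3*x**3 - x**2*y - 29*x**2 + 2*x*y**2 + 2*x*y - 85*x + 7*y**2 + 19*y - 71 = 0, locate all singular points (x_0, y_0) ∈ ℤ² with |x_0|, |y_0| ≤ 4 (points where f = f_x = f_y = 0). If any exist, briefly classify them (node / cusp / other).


Singular points: {(-3, -2)}; classification: cusp.

Compute partial derivatives:
  f_x = -9*x**2 - 2*x*y - 58*x + 2*y**2 + 2*y - 85.
  f_y = -x**2 + 4*x*y + 2*x + 14*y + 19.
Scan x_0 ∈ {−4, ..., 4}. For each x_0, f_y(x_0, y) is a polynomial in y; find its integer roots y ∈ {−4, ..., 4}, then test f_x and f at those candidates.
  x = -4: f_y(-4, y) = -2*y - 5; no integer root y with |y| ≤ 4.
  x = -3: f_y(-3, y) = 2*y + 4; vanishes at y ∈ {-2}. (-3, -2): f_x = 0, f = 0 — SINGULAR.
  x = -2: f_y(-2, y) = 6*y + 11; no integer root y with |y| ≤ 4.
  x = -1: f_y(-1, y) = 10*y + 16; no integer root y with |y| ≤ 4.
  x = 0: f_y(0, y) = 14*y + 19; no integer root y with |y| ≤ 4.
  x = 1: f_y(1, y) = 18*y + 20; no integer root y with |y| ≤ 4.
  x = 2: f_y(2, y) = 22*y + 19; no integer root y with |y| ≤ 4.
  x = 3: f_y(3, y) = 26*y + 16; no integer root y with |y| ≤ 4.
  x = 4: f_y(4, y) = 30*y + 11; no integer root y with |y| ≤ 4.
Only singular point on the grid: (-3, -2).
Classify: substitute x = -3 + u, y = -2 + v and expand: f = -3*u**3 - u**2*v + 2*u*v**2 + v**2.
No constant or linear terms (consistent with a singular point). Quadratic part: v**2. Cubic part: -3*u**3 - u**2*v + 2*u*v**2.
The quadratic part v**2 is a perfect square, so there is a single (double) tangent line v = 0, i.e. y = -2. Restricting the cubic part to that line (v = 0) leaves -3*u**3 ≠ 0, so f is not divisible by v and the branch is v² ≈ 3*u**3 to lowest order — this is a cusp.
Classification: cusp.


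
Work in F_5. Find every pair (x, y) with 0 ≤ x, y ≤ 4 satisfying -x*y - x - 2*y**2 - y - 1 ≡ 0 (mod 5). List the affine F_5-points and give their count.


Affine F_5-points: {(2, 3), (3, 1), (3, 2), (4, 0)}; count = 4.

For each of the 25 pairs (x, y) ∈ F_5², evaluate f(x, y) mod 5. Record the zeros.
  x = 0: [0↦4, 1↦1, 2↦4, 3↦3, 4↦3]  zeros at y ∈ ∅
  x = 1: [0↦3, 1↦4, 2↦1, 3↦4, 4↦3]  zeros at y ∈ ∅
  x = 2: [0↦2, 1↦2, 2↦3, 3↦0, 4↦3]  zeros at y ∈ {3}
  x = 3: [0↦1, 1↦0, 2↦0, 3↦1, 4↦3]  zeros at y ∈ {1, 2}
  x = 4: [0↦0, 1↦3, 2↦2, 3↦2, 4↦3]  zeros at y ∈ {0}
Collecting zeros: affine points = {(2, 3), (3, 1), (3, 2), (4, 0)}.
Total count |C(F_5)_aff| = 4.


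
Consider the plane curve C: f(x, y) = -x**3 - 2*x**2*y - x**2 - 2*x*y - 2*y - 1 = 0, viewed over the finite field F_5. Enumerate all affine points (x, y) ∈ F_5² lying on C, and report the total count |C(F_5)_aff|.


Affine F_5-points: {(0, 2), (1, 2), (2, 3), (3, 3), (4, 2)}; count = 5.

For each of the 25 pairs (x, y) ∈ F_5², evaluate f(x, y) mod 5. Record the zeros.
  x = 0: [0↦4, 1↦2, 2↦0, 3↦3, 4↦1]  zeros at y ∈ {2}
  x = 1: [0↦2, 1↦1, 2↦0, 3↦4, 4↦3]  zeros at y ∈ {2}
  x = 2: [0↦2, 1↦3, 2↦4, 3↦0, 4↦1]  zeros at y ∈ {3}
  x = 3: [0↦3, 1↦2, 2↦1, 3↦0, 4↦4]  zeros at y ∈ {3}
  x = 4: [0↦4, 1↦2, 2↦0, 3↦3, 4↦1]  zeros at y ∈ {2}
Collecting zeros: affine points = {(0, 2), (1, 2), (2, 3), (3, 3), (4, 2)}.
Total count |C(F_5)_aff| = 5.


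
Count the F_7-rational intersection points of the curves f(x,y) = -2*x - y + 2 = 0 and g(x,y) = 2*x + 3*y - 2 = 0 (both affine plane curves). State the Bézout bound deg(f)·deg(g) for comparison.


Common zeros: {(1, 0)}; count = 1; Bézout bound = 1.

deg(f) = 1, deg(g) = 1, so Bézout bound = 1.
Scan x ∈ F_7. For each x, list the y ∈ F_7 with f(x, y) ≡ 0 and those with g(x, y) ≡ 0 (mod 7); the common zeros in that column are the intersection.
  x = 0: f ≡ 0 at y ∈ {2}; g ≡ 0 at y ∈ {3}; common: ∅.
  x = 1: f ≡ 0 at y ∈ {0}; g ≡ 0 at y ∈ {0}; common: {0}.
  x = 2: f ≡ 0 at y ∈ {5}; g ≡ 0 at y ∈ {4}; common: ∅.
  x = 3: f ≡ 0 at y ∈ {3}; g ≡ 0 at y ∈ {1}; common: ∅.
  x = 4: f ≡ 0 at y ∈ {1}; g ≡ 0 at y ∈ {5}; common: ∅.
  x = 5: f ≡ 0 at y ∈ {6}; g ≡ 0 at y ∈ {2}; common: ∅.
  x = 6: f ≡ 0 at y ∈ {4}; g ≡ 0 at y ∈ {6}; common: ∅.
Collecting: common zeros = {(1, 0)}, so the count is 1.
Comparison with the Bézout bound: 1 ≤ 1 = deg(f)·deg(g), as expected for curves with no common component (the bound is attained).


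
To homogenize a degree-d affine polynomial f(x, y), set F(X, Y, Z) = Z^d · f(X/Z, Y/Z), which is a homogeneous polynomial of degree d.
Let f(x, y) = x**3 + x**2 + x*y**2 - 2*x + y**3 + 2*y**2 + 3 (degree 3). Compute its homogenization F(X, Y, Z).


F(X, Y, Z) = X**3 + X**2*Z + X*Y**2 - 2*X*Z**2 + Y**3 + 2*Y**2*Z + 3*Z**3

deg(f) = 3.
Substitute x = X/Z, y = Y/Z into f, then multiply by Z^3.
  monomial 1·x^3·y^0 ↦ 1·X^3·Y^0·Z^0.
  monomial 1·x^2·y^0 ↦ 1·X^2·Y^0·Z^1.
  monomial 1·x^1·y^2 ↦ 1·X^1·Y^2·Z^0.
  monomial -2·x^1·y^0 ↦ -2·X^1·Y^0·Z^2.
  monomial 1·x^0·y^3 ↦ 1·X^0·Y^3·Z^0.
  monomial 2·x^0·y^2 ↦ 2·X^0·Y^2·Z^1.
  monomial 3·x^0·y^0 ↦ 3·X^0·Y^0·Z^3.
Collecting: F(X, Y, Z) = X**3 + X**2*Z + X*Y**2 - 2*X*Z**2 + Y**3 + 2*Y**2*Z + 3*Z**3.


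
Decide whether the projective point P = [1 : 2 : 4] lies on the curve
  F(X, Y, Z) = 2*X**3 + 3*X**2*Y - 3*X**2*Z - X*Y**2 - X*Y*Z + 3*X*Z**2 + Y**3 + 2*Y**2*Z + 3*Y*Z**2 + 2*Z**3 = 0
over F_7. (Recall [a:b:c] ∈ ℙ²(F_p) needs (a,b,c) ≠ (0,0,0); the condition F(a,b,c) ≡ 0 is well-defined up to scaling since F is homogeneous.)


F(1,2,4) ≡ 2 (mod 7); P is NOT on the curve.

Evaluate F(1, 2, 4) term-by-term (mod 7).
  2*X**3 ↦ 2·1·1·1 = 2
  3*X**2*Y ↦ 3·1·2·1 = 6
  -3*X**2*Z ↦ -3·1·1·4 = -12
  -X*Y**2 ↦ -1·1·4·1 = -4
  -X*Y*Z ↦ -1·1·2·4 = -8
  3*X*Z**2 ↦ 3·1·1·16 = 48
  Y**3 ↦ 1·1·8·1 = 8
  2*Y**2*Z ↦ 2·1·4·4 = 32
  3*Y*Z**2 ↦ 3·1·2·16 = 96
  2*Z**3 ↦ 2·1·1·64 = 128
Sum: F(1, 2, 4) = (2) + (6) + (-12) + (-4) + (-8) + (48) + (8) + (32) + (96) + (128) = 296.
Reducing mod 7: 296 ≡ 2 (mod 7).
Since F(a, b, c) ≡ 2 ≠ 0 (mod 7), P does NOT lie on the curve.


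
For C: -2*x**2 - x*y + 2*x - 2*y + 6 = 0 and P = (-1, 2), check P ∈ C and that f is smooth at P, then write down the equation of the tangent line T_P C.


Tangent line at P: 4*x - y + 6 = 0.

Step 1: f(-1, 2) = 0, so P lies on C.
Step 2: partial derivatives
  f_x(x, y) = -4*x - y + 2, f_y(x, y) = -x - 2.
  f_x(P) = 4, f_y(P) = -1 (gradient nonzero, so P is smooth).
Step 3: tangent line at P: 4·(x − -1) + -1·(y − 2) = 0.
Expanding: 4*x - y + 6 = 0.


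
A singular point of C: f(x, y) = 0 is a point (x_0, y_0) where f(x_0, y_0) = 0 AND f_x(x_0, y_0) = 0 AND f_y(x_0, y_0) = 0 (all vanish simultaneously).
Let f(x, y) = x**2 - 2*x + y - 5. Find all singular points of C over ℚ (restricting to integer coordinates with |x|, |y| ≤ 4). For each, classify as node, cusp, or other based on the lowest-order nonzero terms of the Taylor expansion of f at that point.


No singular points in the scanned grid; C is smooth there.

Compute partial derivatives:
  f_x = 2*x - 2.
  f_y = 1.
f_y = 1 is a nonzero constant, so f_y never vanishes: no point (x, y) can satisfy f = f_x = f_y = 0. In particular no (x, y) ∈ {−4, ..., 4}² is singular; the curve is smooth.


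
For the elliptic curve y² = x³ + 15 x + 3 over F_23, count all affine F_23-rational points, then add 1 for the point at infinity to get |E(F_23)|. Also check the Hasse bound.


Affine points = {(0, 7), (0, 16), (2, 8), (2, 15), (3, 11), (3, 12), (4, 9), (4, 14), (9, 4), (9, 19), (10, 7), (10, 16), (11, 2), (11, 21), (12, 5), (12, 18), (13, 7), (13, 16), (14, 6), (14, 17), (20, 0)}; affine count = 21; |E(F_23)| = 22.

Discriminant check: Δ ∝ 4a³ + 27b² = 4·15³ + 27·3² = 4·3375 + 27·9 ≡ 12 (mod 23). Nonzero ⇒ E is nonsingular.
For each x ∈ F_23, compute rhs = x³ + 15·x + 3 mod 23, then count y ∈ F_23 with y² ≡ rhs.
  x = 0: rhs = 3, matching y values: 7, 16 (2 points).
  x = 1: rhs = 19, matching y values: none (0 points).
  x = 2: rhs = 18, matching y values: 8, 15 (2 points).
  x = 3: rhs = 6, matching y values: 11, 12 (2 points).
  x = 4: rhs = 12, matching y values: 9, 14 (2 points).
  x = 5: rhs = 19, matching y values: none (0 points).
  x = 6: rhs = 10, matching y values: none (0 points).
  x = 7: rhs = 14, matching y values: none (0 points).
  x = 8: rhs = 14, matching y values: none (0 points).
  x = 9: rhs = 16, matching y values: 4, 19 (2 points).
  x = 10: rhs = 3, matching y values: 7, 16 (2 points).
  x = 11: rhs = 4, matching y values: 2, 21 (2 points).
  x = 12: rhs = 2, matching y values: 5, 18 (2 points).
  x = 13: rhs = 3, matching y values: 7, 16 (2 points).
  x = 14: rhs = 13, matching y values: 6, 17 (2 points).
  x = 15: rhs = 15, matching y values: none (0 points).
  x = 16: rhs = 15, matching y values: none (0 points).
  x = 17: rhs = 19, matching y values: none (0 points).
  x = 18: rhs = 10, matching y values: none (0 points).
  x = 19: rhs = 17, matching y values: none (0 points).
  x = 20: rhs = 0, matching y values: 0 (1 points).
  x = 21: rhs = 11, matching y values: none (0 points).
  x = 22: rhs = 10, matching y values: none (0 points).
Total affine count: 21.
Full point count |E(F_23)| = 21 + 1 = 22.
Hasse bound: |22 − (23+1)| = |-2| = 2 ≤ 2√23 ≈ 9.5917 ✓.


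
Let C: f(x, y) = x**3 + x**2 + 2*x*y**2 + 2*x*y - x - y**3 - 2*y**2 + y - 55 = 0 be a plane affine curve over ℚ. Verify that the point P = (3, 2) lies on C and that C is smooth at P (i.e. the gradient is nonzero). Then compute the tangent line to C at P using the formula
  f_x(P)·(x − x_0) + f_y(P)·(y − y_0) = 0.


Tangent line at P: 44*x + 11*y - 154 = 0.

Step 1: f(3, 2) = 0, so P lies on C.
Step 2: partial derivatives
  f_x(x, y) = 3*x**2 + 2*x + 2*y**2 + 2*y - 1, f_y(x, y) = 4*x*y + 2*x - 3*y**2 - 4*y + 1.
  f_x(P) = 44, f_y(P) = 11 (gradient nonzero, so P is smooth).
Step 3: tangent line at P: 44·(x − 3) + 11·(y − 2) = 0.
Expanding: 44*x + 11*y - 154 = 0.


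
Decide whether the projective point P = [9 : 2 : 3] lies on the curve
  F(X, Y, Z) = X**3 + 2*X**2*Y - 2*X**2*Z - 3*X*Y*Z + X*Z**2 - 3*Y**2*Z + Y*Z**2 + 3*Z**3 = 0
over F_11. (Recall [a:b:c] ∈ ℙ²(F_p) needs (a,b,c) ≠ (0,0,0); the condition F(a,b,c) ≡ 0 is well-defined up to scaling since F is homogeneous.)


F(9,2,3) ≡ 10 (mod 11); P is NOT on the curve.

Evaluate F(9, 2, 3) term-by-term (mod 11).
  X**3 ↦ 1·729·1·1 = 729
  2*X**2*Y ↦ 2·81·2·1 = 324
  -2*X**2*Z ↦ -2·81·1·3 = -486
  -3*X*Y*Z ↦ -3·9·2·3 = -162
  X*Z**2 ↦ 1·9·1·9 = 81
  -3*Y**2*Z ↦ -3·1·4·3 = -36
  Y*Z**2 ↦ 1·1·2·9 = 18
  3*Z**3 ↦ 3·1·1·27 = 81
Sum: F(9, 2, 3) = (729) + (324) + (-486) + (-162) + (81) + (-36) + (18) + (81) = 549.
Reducing mod 11: 549 ≡ 10 (mod 11).
Since F(a, b, c) ≡ 10 ≠ 0 (mod 11), P does NOT lie on the curve.


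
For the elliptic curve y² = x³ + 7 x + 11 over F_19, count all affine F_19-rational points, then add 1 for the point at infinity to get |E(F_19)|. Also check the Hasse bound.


Affine points = {(0, 7), (0, 12), (1, 0), (5, 0), (7, 2), (7, 17), (8, 3), (8, 16), (9, 9), (9, 10), (10, 6), (10, 13), (13, 0), (16, 1), (16, 18)}; affine count = 15; |E(F_19)| = 16.

Discriminant check: Δ ∝ 4a³ + 27b² = 4·7³ + 27·11² = 4·343 + 27·121 ≡ 3 (mod 19). Nonzero ⇒ E is nonsingular.
For each x ∈ F_19, compute rhs = x³ + 7·x + 11 mod 19, then count y ∈ F_19 with y² ≡ rhs.
  x = 0: rhs = 11, matching y values: 7, 12 (2 points).
  x = 1: rhs = 0, matching y values: 0 (1 points).
  x = 2: rhs = 14, matching y values: none (0 points).
  x = 3: rhs = 2, matching y values: none (0 points).
  x = 4: rhs = 8, matching y values: none (0 points).
  x = 5: rhs = 0, matching y values: 0 (1 points).
  x = 6: rhs = 3, matching y values: none (0 points).
  x = 7: rhs = 4, matching y values: 2, 17 (2 points).
  x = 8: rhs = 9, matching y values: 3, 16 (2 points).
  x = 9: rhs = 5, matching y values: 9, 10 (2 points).
  x = 10: rhs = 17, matching y values: 6, 13 (2 points).
  x = 11: rhs = 13, matching y values: none (0 points).
  x = 12: rhs = 18, matching y values: none (0 points).
  x = 13: rhs = 0, matching y values: 0 (1 points).
  x = 14: rhs = 3, matching y values: none (0 points).
  x = 15: rhs = 14, matching y values: none (0 points).
  x = 16: rhs = 1, matching y values: 1, 18 (2 points).
  x = 17: rhs = 8, matching y values: none (0 points).
  x = 18: rhs = 3, matching y values: none (0 points).
Total affine count: 15.
Full point count |E(F_19)| = 15 + 1 = 16.
Hasse bound: |16 − (19+1)| = |-4| = 4 ≤ 2√19 ≈ 8.7178 ✓.


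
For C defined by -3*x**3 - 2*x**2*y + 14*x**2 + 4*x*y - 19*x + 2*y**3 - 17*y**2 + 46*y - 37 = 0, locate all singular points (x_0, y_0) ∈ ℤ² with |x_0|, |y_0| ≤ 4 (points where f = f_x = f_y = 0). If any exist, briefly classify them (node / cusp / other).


Singular points: {(1, 3)}; classification: node.

Compute partial derivatives:
  f_x = -9*x**2 - 4*x*y + 28*x + 4*y - 19.
  f_y = -2*x**2 + 4*x + 6*y**2 - 34*y + 46.
Scan x_0 ∈ {−4, ..., 4}. For each x_0, f_y(x_0, y) is a polynomial in y; find its integer roots y ∈ {−4, ..., 4}, then test f_x and f at those candidates.
  x = -4: f_y(-4, y) = 6*y**2 - 34*y - 2; no integer root y with |y| ≤ 4.
  x = -3: f_y(-3, y) = 6*y**2 - 34*y + 16; no integer root y with |y| ≤ 4.
  x = -2: f_y(-2, y) = 6*y**2 - 34*y + 30; no integer root y with |y| ≤ 4.
  x = -1: f_y(-1, y) = 6*y**2 - 34*y + 40; vanishes at y ∈ {4}. (-1, 4): f_x = -24 ≠ 0.
  x = 0: f_y(0, y) = 6*y**2 - 34*y + 46; no integer root y with |y| ≤ 4.
  x = 1: f_y(1, y) = 6*y**2 - 34*y + 48; vanishes at y ∈ {3}. (1, 3): f_x = 0, f = 0 — SINGULAR.
  x = 2: f_y(2, y) = 6*y**2 - 34*y + 46; no integer root y with |y| ≤ 4.
  x = 3: f_y(3, y) = 6*y**2 - 34*y + 40; vanishes at y ∈ {4}. (3, 4): f_x = -48 ≠ 0.
  x = 4: f_y(4, y) = 6*y**2 - 34*y + 30; no integer root y with |y| ≤ 4.
Only singular point on the grid: (1, 3).
Classify: substitute x = 1 + u, y = 3 + v and expand: f = -3*u**3 - 2*u**2*v - u**2 + 2*v**3 + v**2.
No constant or linear terms (consistent with a singular point). Quadratic part: -u**2 + v**2. Cubic part: -3*u**3 - 2*u**2*v + 2*v**3.
The quadratic part v**2 - u**2 = (v − u)(v + u) splits into two distinct linear factors, so there are two distinct tangent lines y − 3 = ±(x − 1) — this is a node (ordinary double point).
Classification: node.


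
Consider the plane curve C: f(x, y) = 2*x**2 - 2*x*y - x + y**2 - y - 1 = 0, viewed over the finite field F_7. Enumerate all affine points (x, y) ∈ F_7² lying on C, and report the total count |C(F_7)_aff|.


Affine F_7-points: {(1, 0), (1, 3), (3, 0), (4, 4), (4, 5), (5, 5), (5, 6), (6, 3)}; count = 8.

For each of the 49 pairs (x, y) ∈ F_7², evaluate f(x, y) mod 7. Record the zeros.
  x = 0: [0↦6, 1↦6, 2↦1, 3↦5, 4↦4, 5↦5, 6↦1]  zeros at y ∈ ∅
  x = 1: [0↦0, 1↦5, 2↦5, 3↦0, 4↦4, 5↦3, 6↦4]  zeros at y ∈ {0, 3}
  x = 2: [0↦5, 1↦1, 2↦6, 3↦6, 4↦1, 5↦5, 6↦4]  zeros at y ∈ ∅
  x = 3: [0↦0, 1↦1, 2↦4, 3↦2, 4↦2, 5↦4, 6↦1]  zeros at y ∈ {0}
  x = 4: [0↦6, 1↦5, 2↦6, 3↦2, 4↦0, 5↦0, 6↦2]  zeros at y ∈ {4, 5}
  x = 5: [0↦2, 1↦6, 2↦5, 3↦6, 4↦2, 5↦0, 6↦0]  zeros at y ∈ {5, 6}
  x = 6: [0↦2, 1↦4, 2↦1, 3↦0, 4↦1, 5↦4, 6↦2]  zeros at y ∈ {3}
Collecting zeros: affine points = {(1, 0), (1, 3), (3, 0), (4, 4), (4, 5), (5, 5), (5, 6), (6, 3)}.
Total count |C(F_7)_aff| = 8.


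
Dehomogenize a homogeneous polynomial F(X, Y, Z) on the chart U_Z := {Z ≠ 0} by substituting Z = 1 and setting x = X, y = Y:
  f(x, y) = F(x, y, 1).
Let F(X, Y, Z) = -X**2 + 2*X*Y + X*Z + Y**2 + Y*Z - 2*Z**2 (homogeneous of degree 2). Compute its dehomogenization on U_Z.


f(x, y) = -x**2 + 2*x*y + x + y**2 + y - 2

On U_Z we set Z = 1. Each monomial c·X^i·Y^j·Z^k in F becomes c·x^i·y^j·1^k = c·x^i·y^j.
Substituting Z = 1: F(X, Y, 1) = -x**2 + 2*x*y + x + y**2 + y - 2.
Note: deg(f) ≤ deg(F) = 2; strict inequality happens when F is divisible by Z (lost terms).


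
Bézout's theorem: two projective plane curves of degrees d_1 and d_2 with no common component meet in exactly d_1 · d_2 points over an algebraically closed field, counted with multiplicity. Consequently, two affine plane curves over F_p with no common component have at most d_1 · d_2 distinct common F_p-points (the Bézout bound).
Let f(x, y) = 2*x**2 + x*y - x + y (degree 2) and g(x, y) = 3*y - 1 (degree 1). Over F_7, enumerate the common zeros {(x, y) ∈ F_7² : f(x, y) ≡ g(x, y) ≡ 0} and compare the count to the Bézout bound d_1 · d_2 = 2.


Common zeros: {(2, 5), (3, 5)}; count = 2; Bézout bound = 2.

deg(f) = 2, deg(g) = 1, so Bézout bound = 2.
Scan x ∈ F_7. For each x, list the y ∈ F_7 with f(x, y) ≡ 0 and those with g(x, y) ≡ 0 (mod 7); the common zeros in that column are the intersection.
  x = 0: f ≡ 0 at y ∈ {0}; g ≡ 0 at y ∈ {5}; common: ∅.
  x = 1: f ≡ 0 at y ∈ {3}; g ≡ 0 at y ∈ {5}; common: ∅.
  x = 2: f ≡ 0 at y ∈ {5}; g ≡ 0 at y ∈ {5}; common: {5}.
  x = 3: f ≡ 0 at y ∈ {5}; g ≡ 0 at y ∈ {5}; common: {5}.
  x = 4: f ≡ 0 at y ∈ {0}; g ≡ 0 at y ∈ {5}; common: ∅.
  x = 5: f ≡ 0 at y ∈ {3}; g ≡ 0 at y ∈ {5}; common: ∅.
  x = 6: f ≡ 0 at y ∈ ∅; g ≡ 0 at y ∈ {5}; common: ∅.
Collecting: common zeros = {(2, 5), (3, 5)}, so the count is 2.
Comparison with the Bézout bound: 2 ≤ 2 = deg(f)·deg(g), as expected for curves with no common component (the bound is attained).


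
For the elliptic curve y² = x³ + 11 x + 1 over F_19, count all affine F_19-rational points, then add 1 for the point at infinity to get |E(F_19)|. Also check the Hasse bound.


Affine points = {(0, 1), (0, 18), (3, 2), (3, 17), (6, 6), (6, 13), (10, 3), (10, 16), (11, 3), (11, 16), (13, 2), (13, 17), (14, 7), (14, 12), (15, 8), (15, 11), (16, 6), (16, 13), (17, 3), (17, 16)}; affine count = 20; |E(F_19)| = 21.

Discriminant check: Δ ∝ 4a³ + 27b² = 4·11³ + 27·1² = 4·1331 + 27·1 ≡ 12 (mod 19). Nonzero ⇒ E is nonsingular.
For each x ∈ F_19, compute rhs = x³ + 11·x + 1 mod 19, then count y ∈ F_19 with y² ≡ rhs.
  x = 0: rhs = 1, matching y values: 1, 18 (2 points).
  x = 1: rhs = 13, matching y values: none (0 points).
  x = 2: rhs = 12, matching y values: none (0 points).
  x = 3: rhs = 4, matching y values: 2, 17 (2 points).
  x = 4: rhs = 14, matching y values: none (0 points).
  x = 5: rhs = 10, matching y values: none (0 points).
  x = 6: rhs = 17, matching y values: 6, 13 (2 points).
  x = 7: rhs = 3, matching y values: none (0 points).
  x = 8: rhs = 12, matching y values: none (0 points).
  x = 9: rhs = 12, matching y values: none (0 points).
  x = 10: rhs = 9, matching y values: 3, 16 (2 points).
  x = 11: rhs = 9, matching y values: 3, 16 (2 points).
  x = 12: rhs = 18, matching y values: none (0 points).
  x = 13: rhs = 4, matching y values: 2, 17 (2 points).
  x = 14: rhs = 11, matching y values: 7, 12 (2 points).
  x = 15: rhs = 7, matching y values: 8, 11 (2 points).
  x = 16: rhs = 17, matching y values: 6, 13 (2 points).
  x = 17: rhs = 9, matching y values: 3, 16 (2 points).
  x = 18: rhs = 8, matching y values: none (0 points).
Total affine count: 20.
Full point count |E(F_19)| = 20 + 1 = 21.
Hasse bound: |21 − (19+1)| = |1| = 1 ≤ 2√19 ≈ 8.7178 ✓.


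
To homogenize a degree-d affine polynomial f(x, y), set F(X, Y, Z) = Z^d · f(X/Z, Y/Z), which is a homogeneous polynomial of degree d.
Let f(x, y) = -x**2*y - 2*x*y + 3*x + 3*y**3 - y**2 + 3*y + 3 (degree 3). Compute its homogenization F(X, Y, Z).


F(X, Y, Z) = -X**2*Y - 2*X*Y*Z + 3*X*Z**2 + 3*Y**3 - Y**2*Z + 3*Y*Z**2 + 3*Z**3

deg(f) = 3.
Substitute x = X/Z, y = Y/Z into f, then multiply by Z^3.
  monomial -1·x^2·y^1 ↦ -1·X^2·Y^1·Z^0.
  monomial -2·x^1·y^1 ↦ -2·X^1·Y^1·Z^1.
  monomial 3·x^1·y^0 ↦ 3·X^1·Y^0·Z^2.
  monomial 3·x^0·y^3 ↦ 3·X^0·Y^3·Z^0.
  monomial -1·x^0·y^2 ↦ -1·X^0·Y^2·Z^1.
  monomial 3·x^0·y^1 ↦ 3·X^0·Y^1·Z^2.
  monomial 3·x^0·y^0 ↦ 3·X^0·Y^0·Z^3.
Collecting: F(X, Y, Z) = -X**2*Y - 2*X*Y*Z + 3*X*Z**2 + 3*Y**3 - Y**2*Z + 3*Y*Z**2 + 3*Z**3.


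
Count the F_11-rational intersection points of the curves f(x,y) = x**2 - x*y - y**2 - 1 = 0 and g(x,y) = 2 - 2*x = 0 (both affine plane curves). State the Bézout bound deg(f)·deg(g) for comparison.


Common zeros: {(1, 0), (1, 10)}; count = 2; Bézout bound = 2.

deg(f) = 2, deg(g) = 1, so Bézout bound = 2.
Scan x ∈ F_11. For each x, list the y ∈ F_11 with f(x, y) ≡ 0 and those with g(x, y) ≡ 0 (mod 11); the common zeros in that column are the intersection.
  x = 0: f ≡ 0 at y ∈ ∅; g ≡ 0 at y ∈ ∅; common: ∅.
  x = 1: f ≡ 0 at y ∈ {0, 10}; g ≡ 0 at y ∈ {0, 1, 2, 3, 4, 5, 6, 7, 8, 9, 10}; common: {0, 10}.
  x = 2: f ≡ 0 at y ∈ {1, 8}; g ≡ 0 at y ∈ ∅; common: ∅.
  x = 3: f ≡ 0 at y ∈ ∅; g ≡ 0 at y ∈ ∅; common: ∅.
  x = 4: f ≡ 0 at y ∈ ∅; g ≡ 0 at y ∈ ∅; common: ∅.
  x = 5: f ≡ 0 at y ∈ {3}; g ≡ 0 at y ∈ ∅; common: ∅.
  x = 6: f ≡ 0 at y ∈ {8}; g ≡ 0 at y ∈ ∅; common: ∅.
  x = 7: f ≡ 0 at y ∈ ∅; g ≡ 0 at y ∈ ∅; common: ∅.
  x = 8: f ≡ 0 at y ∈ ∅; g ≡ 0 at y ∈ ∅; common: ∅.
  x = 9: f ≡ 0 at y ∈ {3, 10}; g ≡ 0 at y ∈ ∅; common: ∅.
  x = 10: f ≡ 0 at y ∈ {0, 1}; g ≡ 0 at y ∈ ∅; common: ∅.
Collecting: common zeros = {(1, 0), (1, 10)}, so the count is 2.
Comparison with the Bézout bound: 2 ≤ 2 = deg(f)·deg(g), as expected for curves with no common component (the bound is attained).


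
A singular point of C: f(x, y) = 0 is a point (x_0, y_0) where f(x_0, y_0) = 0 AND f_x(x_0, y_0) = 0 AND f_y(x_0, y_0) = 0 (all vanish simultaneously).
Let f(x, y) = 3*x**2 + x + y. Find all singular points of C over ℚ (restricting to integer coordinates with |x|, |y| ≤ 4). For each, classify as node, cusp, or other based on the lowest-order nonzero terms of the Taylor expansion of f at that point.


No singular points in the scanned grid; C is smooth there.

Compute partial derivatives:
  f_x = 6*x + 1.
  f_y = 1.
f_y = 1 is a nonzero constant, so f_y never vanishes: no point (x, y) can satisfy f = f_x = f_y = 0. In particular no (x, y) ∈ {−4, ..., 4}² is singular; the curve is smooth.


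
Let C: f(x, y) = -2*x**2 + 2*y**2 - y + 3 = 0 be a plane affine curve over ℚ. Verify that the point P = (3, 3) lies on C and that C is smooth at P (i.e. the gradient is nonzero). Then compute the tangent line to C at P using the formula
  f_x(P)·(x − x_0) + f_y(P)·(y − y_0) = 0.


Tangent line at P: -12*x + 11*y + 3 = 0.

Step 1: f(3, 3) = 0, so P lies on C.
Step 2: partial derivatives
  f_x(x, y) = -4*x, f_y(x, y) = 4*y - 1.
  f_x(P) = -12, f_y(P) = 11 (gradient nonzero, so P is smooth).
Step 3: tangent line at P: -12·(x − 3) + 11·(y − 3) = 0.
Expanding: -12*x + 11*y + 3 = 0.
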